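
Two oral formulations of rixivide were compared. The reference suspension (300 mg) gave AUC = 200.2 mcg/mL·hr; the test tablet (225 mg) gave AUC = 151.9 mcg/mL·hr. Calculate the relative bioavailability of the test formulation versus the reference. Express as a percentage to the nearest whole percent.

F_rel = 101%

F_rel = (AUC_test/D_test) / (AUC_ref/D_ref)
      = (151.9/225) / (200.2/300)
      = 0.675111 / 0.667333 = 1.0117 = 101.17%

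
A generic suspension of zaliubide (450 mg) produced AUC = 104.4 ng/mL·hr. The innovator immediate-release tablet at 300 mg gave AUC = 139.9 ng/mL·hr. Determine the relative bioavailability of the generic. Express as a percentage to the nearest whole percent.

F_rel = 50%

F_rel = (AUC_test/D_test) / (AUC_ref/D_ref)
      = (104.4/450) / (139.9/300)
      = 0.232 / 0.466333 = 0.4975 = 49.75%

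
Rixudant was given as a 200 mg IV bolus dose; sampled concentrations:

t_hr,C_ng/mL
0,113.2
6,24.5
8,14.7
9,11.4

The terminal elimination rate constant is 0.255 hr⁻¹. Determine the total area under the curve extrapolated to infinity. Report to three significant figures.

Trapezoidal AUC_0→9:
  [0→6]: (113.2+24.5)/2 × 6 = 413.1
  [6→8]: (24.5+14.7)/2 × 2 = 39.2
  [8→9]: (14.7+11.4)/2 × 1 = 13.05
  Sum = 465.35 ng/mL·hr
Extrapolated tail: C_last / k_e = 11.4 / 0.255 = 44.706
AUC_0→∞ = 465.35 + 44.706 = 510.056 ng/mL·hr

AUC = 510 ng/mL·hr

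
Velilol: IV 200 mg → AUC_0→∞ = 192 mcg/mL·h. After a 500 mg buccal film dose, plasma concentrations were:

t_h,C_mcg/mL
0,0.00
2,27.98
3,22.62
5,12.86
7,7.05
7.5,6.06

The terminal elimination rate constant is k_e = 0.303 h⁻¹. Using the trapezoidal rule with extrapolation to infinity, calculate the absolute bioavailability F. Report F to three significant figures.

Trapezoidal AUC_0→7.5 (buccal film):
  [0→2]: (0.00+27.98)/2 × 2 = 27.98
  [2→3]: (27.98+22.62)/2 × 1 = 25.3
  [3→5]: (22.62+12.86)/2 × 2 = 35.48
  [5→7]: (12.86+7.05)/2 × 2 = 19.91
  [7→7.5]: (7.05+6.06)/2 × 0.5 = 3.2775
  Sum = 111.9475 mcg/mL·h
Tail: C_last/k_e = 6.06/0.303 = 20.000
AUC_0→∞ (buccal film) = 111.9475 + 20.000 = 131.9475 mcg/mL·h
F = (AUC_ev/D_ev)/(AUC_iv/D_iv) = (131.9475/500)/(192/200) = 0.263895/0.96 = 0.2749

F = 0.275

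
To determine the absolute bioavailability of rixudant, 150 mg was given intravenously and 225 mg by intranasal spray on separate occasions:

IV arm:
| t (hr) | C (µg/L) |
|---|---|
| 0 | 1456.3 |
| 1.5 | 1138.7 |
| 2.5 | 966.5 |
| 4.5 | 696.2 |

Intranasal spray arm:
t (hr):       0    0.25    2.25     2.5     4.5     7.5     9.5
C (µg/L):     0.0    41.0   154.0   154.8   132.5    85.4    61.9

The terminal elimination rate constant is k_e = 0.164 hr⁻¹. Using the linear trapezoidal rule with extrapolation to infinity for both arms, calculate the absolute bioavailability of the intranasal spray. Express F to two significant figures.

F = 0.10

Trapezoidal AUC_0→4.5 (IV):
  [0→1.5]: (1456.3+1138.7)/2 × 1.5 = 1946.25
  [1.5→2.5]: (1138.7+966.5)/2 × 1 = 1052.6
  [2.5→4.5]: (966.5+696.2)/2 × 2 = 1662.7
  Sum = 4661.55 µg/L·hr
IV tail: 696.2/0.164 = 4245.122; AUC_iv,0→∞ = 4661.55 + 4245.122 = 8906.672 µg/L·hr
Trapezoidal AUC_0→9.5 (intranasal spray):
  [0→0.25]: (0.0+41.0)/2 × 0.25 = 5.125
  [0.25→2.25]: (41.0+154.0)/2 × 2 = 195.0
  [2.25→2.5]: (154.0+154.8)/2 × 0.25 = 38.6
  [2.5→4.5]: (154.8+132.5)/2 × 2 = 287.3
  [4.5→7.5]: (132.5+85.4)/2 × 3 = 326.85
  [7.5→9.5]: (85.4+61.9)/2 × 2 = 147.3
  Sum = 1000.175 µg/L·hr
intranasal spray tail: 61.9/0.164 = 377.439; AUC_ev,0→∞ = 1000.175 + 377.439 = 1377.614 µg/L·hr
F = (AUC_ev/D_ev)/(AUC_iv/D_iv) = (1377.614/225)/(8906.672/150) = 6.12273/59.3778 = 0.1031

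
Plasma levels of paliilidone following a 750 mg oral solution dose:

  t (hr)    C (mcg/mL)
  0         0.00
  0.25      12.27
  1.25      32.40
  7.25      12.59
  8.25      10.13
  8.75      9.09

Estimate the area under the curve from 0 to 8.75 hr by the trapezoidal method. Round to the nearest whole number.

AUC = 175 mcg/mL·hr

Trapezoidal AUC_0→8.75:
  [0→0.25]: (0.00+12.27)/2 × 0.25 = 1.53375
  [0.25→1.25]: (12.27+32.40)/2 × 1 = 22.335
  [1.25→7.25]: (32.40+12.59)/2 × 6 = 134.97
  [7.25→8.25]: (12.59+10.13)/2 × 1 = 11.36
  [8.25→8.75]: (10.13+9.09)/2 × 0.5 = 4.805
  Sum = 175.00375 mcg/mL·hr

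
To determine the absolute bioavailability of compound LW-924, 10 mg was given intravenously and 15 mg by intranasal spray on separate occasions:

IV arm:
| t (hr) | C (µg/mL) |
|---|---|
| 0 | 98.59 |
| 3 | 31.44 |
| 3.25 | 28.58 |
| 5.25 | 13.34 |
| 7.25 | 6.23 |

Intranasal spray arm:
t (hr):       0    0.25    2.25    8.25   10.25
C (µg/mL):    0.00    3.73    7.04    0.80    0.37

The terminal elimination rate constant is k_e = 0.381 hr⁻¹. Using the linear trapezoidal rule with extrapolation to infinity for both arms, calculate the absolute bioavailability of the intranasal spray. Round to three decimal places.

Trapezoidal AUC_0→7.25 (IV):
  [0→3]: (98.59+31.44)/2 × 3 = 195.045
  [3→3.25]: (31.44+28.58)/2 × 0.25 = 7.5025
  [3.25→5.25]: (28.58+13.34)/2 × 2 = 41.92
  [5.25→7.25]: (13.34+6.23)/2 × 2 = 19.57
  Sum = 264.0375 µg/mL·hr
IV tail: 6.23/0.381 = 16.352; AUC_iv,0→∞ = 264.0375 + 16.352 = 280.3895 µg/mL·hr
Trapezoidal AUC_0→10.25 (intranasal spray):
  [0→0.25]: (0.00+3.73)/2 × 0.25 = 0.46625
  [0.25→2.25]: (3.73+7.04)/2 × 2 = 10.77
  [2.25→8.25]: (7.04+0.80)/2 × 6 = 23.52
  [8.25→10.25]: (0.80+0.37)/2 × 2 = 1.17
  Sum = 35.92625 µg/mL·hr
intranasal spray tail: 0.37/0.381 = 0.971; AUC_ev,0→∞ = 35.92625 + 0.971 = 36.89725 µg/mL·hr
F = (AUC_ev/D_ev)/(AUC_iv/D_iv) = (36.89725/15)/(280.3895/10) = 2.45982/28.03895 = 0.0877

F = 0.088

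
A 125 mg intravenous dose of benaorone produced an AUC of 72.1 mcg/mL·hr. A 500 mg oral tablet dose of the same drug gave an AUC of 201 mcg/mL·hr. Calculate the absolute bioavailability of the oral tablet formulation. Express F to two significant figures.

F = 0.70

F = (AUC_ev / D_ev) / (AUC_iv / D_iv)
  = (201/500) / (72.1/125)
  = 0.402 / 0.5768 = 0.6969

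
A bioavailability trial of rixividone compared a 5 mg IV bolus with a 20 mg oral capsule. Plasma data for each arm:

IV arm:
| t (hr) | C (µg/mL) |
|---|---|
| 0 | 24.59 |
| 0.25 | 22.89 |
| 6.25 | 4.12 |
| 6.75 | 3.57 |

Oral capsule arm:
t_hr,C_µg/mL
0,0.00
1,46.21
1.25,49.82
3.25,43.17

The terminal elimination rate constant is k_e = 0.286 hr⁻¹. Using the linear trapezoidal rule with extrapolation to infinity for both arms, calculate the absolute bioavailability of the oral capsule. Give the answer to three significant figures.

F = 0.688

Trapezoidal AUC_0→6.75 (IV):
  [0→0.25]: (24.59+22.89)/2 × 0.25 = 5.935
  [0.25→6.25]: (22.89+4.12)/2 × 6 = 81.03
  [6.25→6.75]: (4.12+3.57)/2 × 0.5 = 1.9225
  Sum = 88.8875 µg/mL·hr
IV tail: 3.57/0.286 = 12.483; AUC_iv,0→∞ = 88.8875 + 12.483 = 101.3705 µg/mL·hr
Trapezoidal AUC_0→3.25 (oral capsule):
  [0→1]: (0.00+46.21)/2 × 1 = 23.105
  [1→1.25]: (46.21+49.82)/2 × 0.25 = 12.00375
  [1.25→3.25]: (49.82+43.17)/2 × 2 = 92.99
  Sum = 128.09875 µg/mL·hr
oral capsule tail: 43.17/0.286 = 150.944; AUC_ev,0→∞ = 128.09875 + 150.944 = 279.04275 µg/mL·hr
F = (AUC_ev/D_ev)/(AUC_iv/D_iv) = (279.04275/20)/(101.3705/5) = 13.9521/20.2741 = 0.6882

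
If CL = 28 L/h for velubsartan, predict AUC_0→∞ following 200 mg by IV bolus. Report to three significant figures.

AUC_0→∞ = Dose_iv / CL
        = 200 / 28 = 7.14286 mg/L·h

AUC = 7.14 mg/L·h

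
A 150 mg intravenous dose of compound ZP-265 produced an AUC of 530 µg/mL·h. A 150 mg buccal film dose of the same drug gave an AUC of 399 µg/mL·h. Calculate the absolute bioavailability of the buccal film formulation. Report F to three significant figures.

F = 0.753

F = (AUC_ev / D_ev) / (AUC_iv / D_iv)
  = (399/150) / (530/150)
  = 2.66 / 3.53333 = 0.7528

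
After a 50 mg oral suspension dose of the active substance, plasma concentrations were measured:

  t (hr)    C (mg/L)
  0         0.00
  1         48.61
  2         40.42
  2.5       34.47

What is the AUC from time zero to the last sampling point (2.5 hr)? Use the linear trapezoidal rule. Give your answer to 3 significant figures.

AUC = 87.5 mg/L·hr

Trapezoidal AUC_0→2.5:
  [0→1]: (0.00+48.61)/2 × 1 = 24.305
  [1→2]: (48.61+40.42)/2 × 1 = 44.515
  [2→2.5]: (40.42+34.47)/2 × 0.5 = 18.7225
  Sum = 87.5425 mg/L·hr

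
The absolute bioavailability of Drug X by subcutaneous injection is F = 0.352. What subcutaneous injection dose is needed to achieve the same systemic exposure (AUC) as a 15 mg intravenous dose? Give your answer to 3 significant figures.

D_subcutaneous = 42.6 mg

For equal systemic exposure: F × D_ev = D_iv
D_ev = D_iv / F = 15 / 0.352 = 42.6136 mg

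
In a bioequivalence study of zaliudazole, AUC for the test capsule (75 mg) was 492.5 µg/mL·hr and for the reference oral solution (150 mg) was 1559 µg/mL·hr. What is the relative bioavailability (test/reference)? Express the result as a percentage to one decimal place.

F_rel = 63.2%

F_rel = (AUC_test/D_test) / (AUC_ref/D_ref)
      = (492.5/75) / (1559/150)
      = 6.56667 / 10.3933 = 0.6318 = 63.18%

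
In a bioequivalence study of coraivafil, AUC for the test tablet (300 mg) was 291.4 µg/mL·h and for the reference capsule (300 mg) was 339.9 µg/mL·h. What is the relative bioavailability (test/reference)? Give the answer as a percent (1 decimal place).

F_rel = (AUC_test/D_test) / (AUC_ref/D_ref)
      = (291.4/300) / (339.9/300)
      = 0.971333 / 1.133 = 0.8573 = 85.73%

F_rel = 85.7%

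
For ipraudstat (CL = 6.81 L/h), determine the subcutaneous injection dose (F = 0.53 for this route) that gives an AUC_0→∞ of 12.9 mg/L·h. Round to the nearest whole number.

Dose = 166 mg

Dose = CL × AUC_0→∞ / F
     = 6.81 × 12.9 / 0.53 = 165.753 mg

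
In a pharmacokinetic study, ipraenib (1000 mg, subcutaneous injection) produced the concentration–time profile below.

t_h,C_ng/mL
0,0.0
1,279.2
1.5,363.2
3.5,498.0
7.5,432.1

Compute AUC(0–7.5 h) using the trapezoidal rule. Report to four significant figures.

AUC = 3022 ng/mL·h

Trapezoidal AUC_0→7.5:
  [0→1]: (0.0+279.2)/2 × 1 = 139.6
  [1→1.5]: (279.2+363.2)/2 × 0.5 = 160.6
  [1.5→3.5]: (363.2+498.0)/2 × 2 = 861.2
  [3.5→7.5]: (498.0+432.1)/2 × 4 = 1860.2
  Sum = 3021.6 ng/mL·h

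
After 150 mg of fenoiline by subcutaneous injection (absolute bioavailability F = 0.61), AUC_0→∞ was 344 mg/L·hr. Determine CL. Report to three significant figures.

CL = F × Dose / AUC_0→∞
   = 0.61 × 150 / 344 = 0.265988 L/hr

CL = 0.266 L/hr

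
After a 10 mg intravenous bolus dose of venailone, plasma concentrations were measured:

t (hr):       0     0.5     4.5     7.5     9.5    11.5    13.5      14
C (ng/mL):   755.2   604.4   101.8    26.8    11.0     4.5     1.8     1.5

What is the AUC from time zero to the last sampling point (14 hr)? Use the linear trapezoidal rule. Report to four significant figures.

AUC = 2006 ng/mL·hr

Trapezoidal AUC_0→14:
  [0→0.5]: (755.2+604.4)/2 × 0.5 = 339.9
  [0.5→4.5]: (604.4+101.8)/2 × 4 = 1412.4
  [4.5→7.5]: (101.8+26.8)/2 × 3 = 192.9
  [7.5→9.5]: (26.8+11.0)/2 × 2 = 37.8
  [9.5→11.5]: (11.0+4.5)/2 × 2 = 15.5
  [11.5→13.5]: (4.5+1.8)/2 × 2 = 6.3
  [13.5→14]: (1.8+1.5)/2 × 0.5 = 0.825
  Sum = 2005.625 ng/mL·hr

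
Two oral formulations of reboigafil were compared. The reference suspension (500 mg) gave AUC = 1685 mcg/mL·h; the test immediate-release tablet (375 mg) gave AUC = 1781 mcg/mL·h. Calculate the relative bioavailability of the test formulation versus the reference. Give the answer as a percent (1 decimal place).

F_rel = 140.9%

F_rel = (AUC_test/D_test) / (AUC_ref/D_ref)
      = (1781/375) / (1685/500)
      = 4.74933 / 3.37 = 1.4093 = 140.93%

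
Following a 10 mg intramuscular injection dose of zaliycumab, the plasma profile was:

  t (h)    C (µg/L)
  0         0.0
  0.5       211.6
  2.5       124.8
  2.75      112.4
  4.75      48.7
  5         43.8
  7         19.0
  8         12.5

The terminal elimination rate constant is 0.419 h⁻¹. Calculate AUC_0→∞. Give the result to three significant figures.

Trapezoidal AUC_0→8:
  [0→0.5]: (0.0+211.6)/2 × 0.5 = 52.9
  [0.5→2.5]: (211.6+124.8)/2 × 2 = 336.4
  [2.5→2.75]: (124.8+112.4)/2 × 0.25 = 29.65
  [2.75→4.75]: (112.4+48.7)/2 × 2 = 161.1
  [4.75→5]: (48.7+43.8)/2 × 0.25 = 11.5625
  [5→7]: (43.8+19.0)/2 × 2 = 62.8
  [7→8]: (19.0+12.5)/2 × 1 = 15.75
  Sum = 670.1625 µg/L·h
Extrapolated tail: C_last / k_e = 12.5 / 0.419 = 29.833
AUC_0→∞ = 670.1625 + 29.833 = 699.9955 µg/L·h

AUC = 700 µg/L·h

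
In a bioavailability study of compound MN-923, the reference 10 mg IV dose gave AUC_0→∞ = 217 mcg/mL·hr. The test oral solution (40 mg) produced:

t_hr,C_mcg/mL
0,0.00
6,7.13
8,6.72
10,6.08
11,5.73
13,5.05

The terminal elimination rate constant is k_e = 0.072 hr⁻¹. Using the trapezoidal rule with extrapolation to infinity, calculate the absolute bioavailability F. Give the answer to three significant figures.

Trapezoidal AUC_0→13 (oral solution):
  [0→6]: (0.00+7.13)/2 × 6 = 21.39
  [6→8]: (7.13+6.72)/2 × 2 = 13.85
  [8→10]: (6.72+6.08)/2 × 2 = 12.8
  [10→11]: (6.08+5.73)/2 × 1 = 5.905
  [11→13]: (5.73+5.05)/2 × 2 = 10.78
  Sum = 64.725 mcg/mL·hr
Tail: C_last/k_e = 5.05/0.072 = 70.139
AUC_0→∞ (oral solution) = 64.725 + 70.139 = 134.864 mcg/mL·hr
F = (AUC_ev/D_ev)/(AUC_iv/D_iv) = (134.864/40)/(217/10) = 3.3716/21.7 = 0.1554

F = 0.155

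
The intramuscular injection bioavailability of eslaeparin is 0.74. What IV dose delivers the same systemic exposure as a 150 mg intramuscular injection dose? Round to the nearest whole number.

Systemic exposure from an extravascular dose = F × D_ev, so the equivalent IV dose is F × D_ev.
D_iv = F × D_ev = 0.74 × 150 = 111 mg

D_iv = 111 mg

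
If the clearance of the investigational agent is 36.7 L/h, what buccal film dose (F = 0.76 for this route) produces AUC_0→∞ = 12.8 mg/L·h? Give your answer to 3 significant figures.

Dose = 618 mg

Dose = CL × AUC_0→∞ / F
     = 36.7 × 12.8 / 0.76 = 618.105 mg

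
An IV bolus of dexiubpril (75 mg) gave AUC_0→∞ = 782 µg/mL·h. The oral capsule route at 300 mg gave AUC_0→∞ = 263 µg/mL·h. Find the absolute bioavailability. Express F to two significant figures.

F = 0.084

F = (AUC_ev / D_ev) / (AUC_iv / D_iv)
  = (263/300) / (782/75)
  = 0.876667 / 10.4267 = 0.0841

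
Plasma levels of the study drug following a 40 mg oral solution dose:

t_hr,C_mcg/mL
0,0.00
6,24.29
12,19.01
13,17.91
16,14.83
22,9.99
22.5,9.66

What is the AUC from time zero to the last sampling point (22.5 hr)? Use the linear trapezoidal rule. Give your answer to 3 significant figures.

Trapezoidal AUC_0→22.5:
  [0→6]: (0.00+24.29)/2 × 6 = 72.87
  [6→12]: (24.29+19.01)/2 × 6 = 129.9
  [12→13]: (19.01+17.91)/2 × 1 = 18.46
  [13→16]: (17.91+14.83)/2 × 3 = 49.11
  [16→22]: (14.83+9.99)/2 × 6 = 74.46
  [22→22.5]: (9.99+9.66)/2 × 0.5 = 4.9125
  Sum = 349.7125 mcg/mL·hr

AUC = 350 mcg/mL·hr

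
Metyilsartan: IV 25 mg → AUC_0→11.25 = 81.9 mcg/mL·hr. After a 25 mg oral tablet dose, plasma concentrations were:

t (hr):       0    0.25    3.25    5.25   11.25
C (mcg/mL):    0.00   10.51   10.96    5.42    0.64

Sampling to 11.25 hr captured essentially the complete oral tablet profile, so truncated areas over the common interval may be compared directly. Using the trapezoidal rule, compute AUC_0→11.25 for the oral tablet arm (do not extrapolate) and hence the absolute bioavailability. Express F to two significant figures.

F = 0.83

Trapezoidal AUC_0→11.25 (oral tablet):
  [0→0.25]: (0.00+10.51)/2 × 0.25 = 1.31375
  [0.25→3.25]: (10.51+10.96)/2 × 3 = 32.205
  [3.25→5.25]: (10.96+5.42)/2 × 2 = 16.38
  [5.25→11.25]: (5.42+0.64)/2 × 6 = 18.18
  Sum = 68.07875 mcg/mL·hr
F = (AUC_ev/D_ev)/(AUC_iv/D_iv) = (68.07875/25)/(81.9/25) = 2.72315/3.276 = 0.8312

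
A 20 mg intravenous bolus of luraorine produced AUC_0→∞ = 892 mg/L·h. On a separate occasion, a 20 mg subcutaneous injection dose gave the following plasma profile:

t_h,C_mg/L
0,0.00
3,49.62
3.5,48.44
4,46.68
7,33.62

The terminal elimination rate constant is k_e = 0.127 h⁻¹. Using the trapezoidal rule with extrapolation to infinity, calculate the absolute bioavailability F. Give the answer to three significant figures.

F = 0.569

Trapezoidal AUC_0→7 (subcutaneous injection):
  [0→3]: (0.00+49.62)/2 × 3 = 74.43
  [3→3.5]: (49.62+48.44)/2 × 0.5 = 24.515
  [3.5→4]: (48.44+46.68)/2 × 0.5 = 23.78
  [4→7]: (46.68+33.62)/2 × 3 = 120.45
  Sum = 243.175 mg/L·h
Tail: C_last/k_e = 33.62/0.127 = 264.724
AUC_0→∞ (subcutaneous injection) = 243.175 + 264.724 = 507.899 mg/L·h
F = (AUC_ev/D_ev)/(AUC_iv/D_iv) = (507.899/20)/(892/20) = 25.39495/44.6 = 0.5694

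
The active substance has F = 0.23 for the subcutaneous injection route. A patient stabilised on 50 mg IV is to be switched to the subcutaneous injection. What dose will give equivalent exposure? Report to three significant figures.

D_subcutaneous = 217 mg

For equal systemic exposure: F × D_ev = D_iv
D_ev = D_iv / F = 50 / 0.23 = 217.391 mg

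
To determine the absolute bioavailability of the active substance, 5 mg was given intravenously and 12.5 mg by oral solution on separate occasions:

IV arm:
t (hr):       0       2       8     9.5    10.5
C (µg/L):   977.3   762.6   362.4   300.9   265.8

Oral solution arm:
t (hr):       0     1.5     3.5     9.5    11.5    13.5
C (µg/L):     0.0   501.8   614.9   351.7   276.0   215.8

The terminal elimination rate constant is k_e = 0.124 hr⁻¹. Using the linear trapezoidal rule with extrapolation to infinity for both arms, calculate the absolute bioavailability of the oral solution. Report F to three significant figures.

F = 0.361

Trapezoidal AUC_0→10.5 (IV):
  [0→2]: (977.3+762.6)/2 × 2 = 1739.9
  [2→8]: (762.6+362.4)/2 × 6 = 3375.0
  [8→9.5]: (362.4+300.9)/2 × 1.5 = 497.475
  [9.5→10.5]: (300.9+265.8)/2 × 1 = 283.35
  Sum = 5895.725 µg/L·hr
IV tail: 265.8/0.124 = 2143.548; AUC_iv,0→∞ = 5895.725 + 2143.548 = 8039.273 µg/L·hr
Trapezoidal AUC_0→13.5 (oral solution):
  [0→1.5]: (0.0+501.8)/2 × 1.5 = 376.35
  [1.5→3.5]: (501.8+614.9)/2 × 2 = 1116.7
  [3.5→9.5]: (614.9+351.7)/2 × 6 = 2899.8
  [9.5→11.5]: (351.7+276.0)/2 × 2 = 627.7
  [11.5→13.5]: (276.0+215.8)/2 × 2 = 491.8
  Sum = 5512.35 µg/L·hr
oral solution tail: 215.8/0.124 = 1740.323; AUC_ev,0→∞ = 5512.35 + 1740.323 = 7252.673 µg/L·hr
F = (AUC_ev/D_ev)/(AUC_iv/D_iv) = (7252.673/12.5)/(8039.273/5) = 580.21384/1607.8546 = 0.3609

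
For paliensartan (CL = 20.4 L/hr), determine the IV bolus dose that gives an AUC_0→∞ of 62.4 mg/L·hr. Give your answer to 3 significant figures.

Dose_iv = CL × AUC_0→∞
     = 20.4 × 62.4 = 1272.96 mg

Dose = 1270 mg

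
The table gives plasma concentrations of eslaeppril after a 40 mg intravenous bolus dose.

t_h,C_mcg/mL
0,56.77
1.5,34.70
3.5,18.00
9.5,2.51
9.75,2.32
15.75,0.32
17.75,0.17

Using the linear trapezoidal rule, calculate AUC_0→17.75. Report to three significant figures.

Trapezoidal AUC_0→17.75:
  [0→1.5]: (56.77+34.70)/2 × 1.5 = 68.6025
  [1.5→3.5]: (34.70+18.00)/2 × 2 = 52.7
  [3.5→9.5]: (18.00+2.51)/2 × 6 = 61.53
  [9.5→9.75]: (2.51+2.32)/2 × 0.25 = 0.60375
  [9.75→15.75]: (2.32+0.32)/2 × 6 = 7.92
  [15.75→17.75]: (0.32+0.17)/2 × 2 = 0.49
  Sum = 191.84625 mcg/mL·h

AUC = 192 mcg/mL·h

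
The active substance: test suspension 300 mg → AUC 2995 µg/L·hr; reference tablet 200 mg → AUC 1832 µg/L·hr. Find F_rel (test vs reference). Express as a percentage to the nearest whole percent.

F_rel = (AUC_test/D_test) / (AUC_ref/D_ref)
      = (2995/300) / (1832/200)
      = 9.98333 / 9.16 = 1.0899 = 108.99%

F_rel = 109%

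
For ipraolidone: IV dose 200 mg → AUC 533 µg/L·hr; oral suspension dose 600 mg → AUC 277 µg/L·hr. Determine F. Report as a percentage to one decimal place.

F = 17.3%

F = (AUC_ev / D_ev) / (AUC_iv / D_iv)
  = (277/600) / (533/200)
  = 0.461667 / 2.665 = 0.1732
  = 17.32%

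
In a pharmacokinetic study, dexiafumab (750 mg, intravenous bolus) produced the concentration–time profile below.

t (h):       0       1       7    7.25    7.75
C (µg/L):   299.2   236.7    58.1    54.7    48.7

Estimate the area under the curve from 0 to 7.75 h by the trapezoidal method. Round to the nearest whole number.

Trapezoidal AUC_0→7.75:
  [0→1]: (299.2+236.7)/2 × 1 = 267.95
  [1→7]: (236.7+58.1)/2 × 6 = 884.4
  [7→7.25]: (58.1+54.7)/2 × 0.25 = 14.1
  [7.25→7.75]: (54.7+48.7)/2 × 0.5 = 25.85
  Sum = 1192.3 µg/L·h

AUC = 1192 µg/L·h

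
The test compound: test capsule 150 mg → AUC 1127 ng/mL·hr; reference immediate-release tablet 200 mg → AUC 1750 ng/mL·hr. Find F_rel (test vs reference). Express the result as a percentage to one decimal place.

F_rel = (AUC_test/D_test) / (AUC_ref/D_ref)
      = (1127/150) / (1750/200)
      = 7.51333 / 8.75 = 0.8587 = 85.87%

F_rel = 85.9%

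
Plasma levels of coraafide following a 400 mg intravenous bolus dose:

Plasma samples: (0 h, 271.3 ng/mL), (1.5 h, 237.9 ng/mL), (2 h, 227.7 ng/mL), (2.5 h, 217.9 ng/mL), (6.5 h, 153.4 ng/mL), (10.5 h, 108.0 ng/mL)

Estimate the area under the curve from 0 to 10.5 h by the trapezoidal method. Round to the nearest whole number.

AUC = 1875 ng/mL·h

Trapezoidal AUC_0→10.5:
  [0→1.5]: (271.3+237.9)/2 × 1.5 = 381.9
  [1.5→2]: (237.9+227.7)/2 × 0.5 = 116.4
  [2→2.5]: (227.7+217.9)/2 × 0.5 = 111.4
  [2.5→6.5]: (217.9+153.4)/2 × 4 = 742.6
  [6.5→10.5]: (153.4+108.0)/2 × 4 = 522.8
  Sum = 1875.1 ng/mL·h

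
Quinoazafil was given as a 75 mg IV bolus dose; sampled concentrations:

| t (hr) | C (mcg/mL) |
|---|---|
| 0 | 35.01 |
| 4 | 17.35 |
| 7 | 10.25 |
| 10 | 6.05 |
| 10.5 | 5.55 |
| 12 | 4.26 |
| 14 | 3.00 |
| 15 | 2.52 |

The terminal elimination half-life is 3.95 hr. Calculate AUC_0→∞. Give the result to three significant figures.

AUC = 205 mcg/mL·hr

Trapezoidal AUC_0→15:
  [0→4]: (35.01+17.35)/2 × 4 = 104.72
  [4→7]: (17.35+10.25)/2 × 3 = 41.4
  [7→10]: (10.25+6.05)/2 × 3 = 24.45
  [10→10.5]: (6.05+5.55)/2 × 0.5 = 2.9
  [10.5→12]: (5.55+4.26)/2 × 1.5 = 7.3575
  [12→14]: (4.26+3.00)/2 × 2 = 7.26
  [14→15]: (3.00+2.52)/2 × 1 = 2.76
  Sum = 190.8475 mcg/mL·hr
k_e = ln2 / t½ = 0.693147 / 3.95 = 0.1755 hr^-1
Extrapolated tail: C_last / k_e = 2.52 / 0.1755 = 14.359
AUC_0→∞ = 190.8475 + 14.359 = 205.2065 mcg/mL·hr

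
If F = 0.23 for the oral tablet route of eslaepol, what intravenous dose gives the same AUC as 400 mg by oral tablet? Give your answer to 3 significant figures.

Systemic exposure from an extravascular dose = F × D_ev, so the equivalent IV dose is F × D_ev.
D_iv = F × D_ev = 0.23 × 400 = 92 mg

D_iv = 92.0 mg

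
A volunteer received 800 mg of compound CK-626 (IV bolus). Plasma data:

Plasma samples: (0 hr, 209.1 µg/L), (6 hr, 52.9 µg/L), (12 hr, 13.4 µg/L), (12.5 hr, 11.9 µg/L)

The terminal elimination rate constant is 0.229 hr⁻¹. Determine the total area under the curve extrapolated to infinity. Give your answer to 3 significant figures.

Trapezoidal AUC_0→12.5:
  [0→6]: (209.1+52.9)/2 × 6 = 786.0
  [6→12]: (52.9+13.4)/2 × 6 = 198.9
  [12→12.5]: (13.4+11.9)/2 × 0.5 = 6.325
  Sum = 991.225 µg/L·hr
Extrapolated tail: C_last / k_e = 11.9 / 0.229 = 51.965
AUC_0→∞ = 991.225 + 51.965 = 1043.19 µg/L·hr

AUC = 1040 µg/L·hr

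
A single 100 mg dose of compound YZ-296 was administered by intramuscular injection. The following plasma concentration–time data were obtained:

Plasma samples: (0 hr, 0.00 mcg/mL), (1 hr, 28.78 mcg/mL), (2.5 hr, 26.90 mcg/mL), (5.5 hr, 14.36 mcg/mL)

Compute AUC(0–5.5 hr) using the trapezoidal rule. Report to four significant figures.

AUC = 118.0 mcg/mL·hr

Trapezoidal AUC_0→5.5:
  [0→1]: (0.00+28.78)/2 × 1 = 14.39
  [1→2.5]: (28.78+26.90)/2 × 1.5 = 41.76
  [2.5→5.5]: (26.90+14.36)/2 × 3 = 61.89
  Sum = 118.04 mcg/mL·hr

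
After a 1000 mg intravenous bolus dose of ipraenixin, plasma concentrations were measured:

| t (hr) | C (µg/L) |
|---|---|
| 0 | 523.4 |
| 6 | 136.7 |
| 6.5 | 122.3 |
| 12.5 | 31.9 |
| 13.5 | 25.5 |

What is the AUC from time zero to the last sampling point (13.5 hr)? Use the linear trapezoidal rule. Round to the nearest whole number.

AUC = 2536 µg/L·hr

Trapezoidal AUC_0→13.5:
  [0→6]: (523.4+136.7)/2 × 6 = 1980.3
  [6→6.5]: (136.7+122.3)/2 × 0.5 = 64.75
  [6.5→12.5]: (122.3+31.9)/2 × 6 = 462.6
  [12.5→13.5]: (31.9+25.5)/2 × 1 = 28.7
  Sum = 2536.35 µg/L·hr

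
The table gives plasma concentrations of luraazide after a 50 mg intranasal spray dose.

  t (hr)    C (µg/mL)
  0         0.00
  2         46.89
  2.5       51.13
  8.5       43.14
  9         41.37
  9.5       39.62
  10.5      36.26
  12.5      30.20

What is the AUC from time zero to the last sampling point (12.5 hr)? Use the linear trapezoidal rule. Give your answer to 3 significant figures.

Trapezoidal AUC_0→12.5:
  [0→2]: (0.00+46.89)/2 × 2 = 46.89
  [2→2.5]: (46.89+51.13)/2 × 0.5 = 24.505
  [2.5→8.5]: (51.13+43.14)/2 × 6 = 282.81
  [8.5→9]: (43.14+41.37)/2 × 0.5 = 21.1275
  [9→9.5]: (41.37+39.62)/2 × 0.5 = 20.2475
  [9.5→10.5]: (39.62+36.26)/2 × 1 = 37.94
  [10.5→12.5]: (36.26+30.20)/2 × 2 = 66.46
  Sum = 499.98 µg/mL·hr

AUC = 500 µg/mL·hr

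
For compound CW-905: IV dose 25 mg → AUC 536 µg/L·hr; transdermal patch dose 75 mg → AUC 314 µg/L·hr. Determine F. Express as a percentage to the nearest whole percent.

F = (AUC_ev / D_ev) / (AUC_iv / D_iv)
  = (314/75) / (536/25)
  = 4.18667 / 21.44 = 0.1953
  = 19.53%

F = 20%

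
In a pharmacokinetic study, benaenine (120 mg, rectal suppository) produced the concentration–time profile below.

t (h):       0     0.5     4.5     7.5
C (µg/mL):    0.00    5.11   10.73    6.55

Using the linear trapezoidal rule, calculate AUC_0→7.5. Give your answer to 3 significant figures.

Trapezoidal AUC_0→7.5:
  [0→0.5]: (0.00+5.11)/2 × 0.5 = 1.2775
  [0.5→4.5]: (5.11+10.73)/2 × 4 = 31.68
  [4.5→7.5]: (10.73+6.55)/2 × 3 = 25.92
  Sum = 58.8775 µg/mL·h

AUC = 58.9 µg/mL·h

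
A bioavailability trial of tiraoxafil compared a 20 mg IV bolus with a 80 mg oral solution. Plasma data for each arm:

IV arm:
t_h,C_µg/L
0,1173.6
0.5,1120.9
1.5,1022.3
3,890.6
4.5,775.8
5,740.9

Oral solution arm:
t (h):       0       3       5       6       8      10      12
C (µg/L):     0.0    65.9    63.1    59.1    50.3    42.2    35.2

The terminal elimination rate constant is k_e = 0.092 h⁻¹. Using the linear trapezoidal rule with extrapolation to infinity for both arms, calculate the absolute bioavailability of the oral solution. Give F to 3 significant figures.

F = 0.0186

Trapezoidal AUC_0→5 (IV):
  [0→0.5]: (1173.6+1120.9)/2 × 0.5 = 573.625
  [0.5→1.5]: (1120.9+1022.3)/2 × 1 = 1071.6
  [1.5→3]: (1022.3+890.6)/2 × 1.5 = 1434.675
  [3→4.5]: (890.6+775.8)/2 × 1.5 = 1249.8
  [4.5→5]: (775.8+740.9)/2 × 0.5 = 379.175
  Sum = 4708.875 µg/L·h
IV tail: 740.9/0.092 = 8053.261; AUC_iv,0→∞ = 4708.875 + 8053.261 = 12762.136 µg/L·h
Trapezoidal AUC_0→12 (oral solution):
  [0→3]: (0.0+65.9)/2 × 3 = 98.85
  [3→5]: (65.9+63.1)/2 × 2 = 129.0
  [5→6]: (63.1+59.1)/2 × 1 = 61.1
  [6→8]: (59.1+50.3)/2 × 2 = 109.4
  [8→10]: (50.3+42.2)/2 × 2 = 92.5
  [10→12]: (42.2+35.2)/2 × 2 = 77.4
  Sum = 568.25 µg/L·h
oral solution tail: 35.2/0.092 = 382.609; AUC_ev,0→∞ = 568.25 + 382.609 = 950.859 µg/L·h
F = (AUC_ev/D_ev)/(AUC_iv/D_iv) = (950.859/80)/(12762.136/20) = 11.8857/638.1068 = 0.0186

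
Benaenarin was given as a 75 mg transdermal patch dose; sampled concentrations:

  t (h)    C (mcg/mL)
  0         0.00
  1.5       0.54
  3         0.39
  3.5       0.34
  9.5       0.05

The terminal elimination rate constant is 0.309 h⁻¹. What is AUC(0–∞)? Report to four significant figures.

Trapezoidal AUC_0→9.5:
  [0→1.5]: (0.00+0.54)/2 × 1.5 = 0.405
  [1.5→3]: (0.54+0.39)/2 × 1.5 = 0.6975
  [3→3.5]: (0.39+0.34)/2 × 0.5 = 0.1825
  [3.5→9.5]: (0.34+0.05)/2 × 6 = 1.17
  Sum = 2.455 mcg/mL·h
Extrapolated tail: C_last / k_e = 0.05 / 0.309 = 0.162
AUC_0→∞ = 2.455 + 0.162 = 2.617 mcg/mL·h

AUC = 2.617 mcg/mL·h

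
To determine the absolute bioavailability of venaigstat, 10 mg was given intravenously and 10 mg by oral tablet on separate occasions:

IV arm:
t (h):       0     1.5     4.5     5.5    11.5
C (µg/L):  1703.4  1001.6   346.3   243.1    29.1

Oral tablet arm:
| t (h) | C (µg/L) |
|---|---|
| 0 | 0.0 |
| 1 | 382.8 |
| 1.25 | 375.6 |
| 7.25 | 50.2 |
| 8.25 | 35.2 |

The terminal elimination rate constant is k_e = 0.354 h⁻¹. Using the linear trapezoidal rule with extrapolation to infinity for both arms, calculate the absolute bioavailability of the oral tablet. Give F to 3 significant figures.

Trapezoidal AUC_0→11.5 (IV):
  [0→1.5]: (1703.4+1001.6)/2 × 1.5 = 2028.75
  [1.5→4.5]: (1001.6+346.3)/2 × 3 = 2021.85
  [4.5→5.5]: (346.3+243.1)/2 × 1 = 294.7
  [5.5→11.5]: (243.1+29.1)/2 × 6 = 816.6
  Sum = 5161.9 µg/L·h
IV tail: 29.1/0.354 = 82.203; AUC_iv,0→∞ = 5161.9 + 82.203 = 5244.103 µg/L·h
Trapezoidal AUC_0→8.25 (oral tablet):
  [0→1]: (0.0+382.8)/2 × 1 = 191.4
  [1→1.25]: (382.8+375.6)/2 × 0.25 = 94.8
  [1.25→7.25]: (375.6+50.2)/2 × 6 = 1277.4
  [7.25→8.25]: (50.2+35.2)/2 × 1 = 42.7
  Sum = 1606.3 µg/L·h
oral tablet tail: 35.2/0.354 = 99.435; AUC_ev,0→∞ = 1606.3 + 99.435 = 1705.735 µg/L·h
F = (AUC_ev/D_ev)/(AUC_iv/D_iv) = (1705.735/10)/(5244.103/10) = 170.5735/524.4103 = 0.3253

F = 0.325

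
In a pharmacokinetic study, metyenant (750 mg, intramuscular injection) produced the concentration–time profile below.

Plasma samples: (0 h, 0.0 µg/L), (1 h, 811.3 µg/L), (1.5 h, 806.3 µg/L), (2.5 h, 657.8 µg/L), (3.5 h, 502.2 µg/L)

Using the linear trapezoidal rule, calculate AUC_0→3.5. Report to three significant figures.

Trapezoidal AUC_0→3.5:
  [0→1]: (0.0+811.3)/2 × 1 = 405.65
  [1→1.5]: (811.3+806.3)/2 × 0.5 = 404.4
  [1.5→2.5]: (806.3+657.8)/2 × 1 = 732.05
  [2.5→3.5]: (657.8+502.2)/2 × 1 = 580.0
  Sum = 2122.1 µg/L·h

AUC = 2120 µg/L·h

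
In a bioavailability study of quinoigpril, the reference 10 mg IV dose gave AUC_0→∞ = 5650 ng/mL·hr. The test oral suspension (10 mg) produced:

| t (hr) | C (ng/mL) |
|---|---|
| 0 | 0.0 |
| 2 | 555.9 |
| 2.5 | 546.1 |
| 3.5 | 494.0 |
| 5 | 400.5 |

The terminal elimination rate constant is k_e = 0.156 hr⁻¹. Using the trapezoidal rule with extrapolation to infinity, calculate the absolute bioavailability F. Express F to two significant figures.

Trapezoidal AUC_0→5 (oral suspension):
  [0→2]: (0.0+555.9)/2 × 2 = 555.9
  [2→2.5]: (555.9+546.1)/2 × 0.5 = 275.5
  [2.5→3.5]: (546.1+494.0)/2 × 1 = 520.05
  [3.5→5]: (494.0+400.5)/2 × 1.5 = 670.875
  Sum = 2022.325 ng/mL·hr
Tail: C_last/k_e = 400.5/0.156 = 2567.308
AUC_0→∞ (oral suspension) = 2022.325 + 2567.308 = 4589.633 ng/mL·hr
F = (AUC_ev/D_ev)/(AUC_iv/D_iv) = (4589.633/10)/(5650/10) = 458.9633/565 = 0.8123

F = 0.81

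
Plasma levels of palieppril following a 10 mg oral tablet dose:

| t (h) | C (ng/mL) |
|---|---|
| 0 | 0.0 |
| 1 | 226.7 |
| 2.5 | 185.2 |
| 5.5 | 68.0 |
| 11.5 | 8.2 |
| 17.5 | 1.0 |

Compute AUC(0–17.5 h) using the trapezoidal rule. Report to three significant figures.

Trapezoidal AUC_0→17.5:
  [0→1]: (0.0+226.7)/2 × 1 = 113.35
  [1→2.5]: (226.7+185.2)/2 × 1.5 = 308.925
  [2.5→5.5]: (185.2+68.0)/2 × 3 = 379.8
  [5.5→11.5]: (68.0+8.2)/2 × 6 = 228.6
  [11.5→17.5]: (8.2+1.0)/2 × 6 = 27.6
  Sum = 1058.275 ng/mL·h

AUC = 1060 ng/mL·h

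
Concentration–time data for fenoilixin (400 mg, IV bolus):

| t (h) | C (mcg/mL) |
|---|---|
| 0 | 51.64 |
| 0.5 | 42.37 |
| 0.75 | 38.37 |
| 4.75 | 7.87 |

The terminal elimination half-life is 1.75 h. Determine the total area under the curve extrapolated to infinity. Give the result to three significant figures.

AUC = 146 mcg/mL·h

Trapezoidal AUC_0→4.75:
  [0→0.5]: (51.64+42.37)/2 × 0.5 = 23.5025
  [0.5→0.75]: (42.37+38.37)/2 × 0.25 = 10.0925
  [0.75→4.75]: (38.37+7.87)/2 × 4 = 92.48
  Sum = 126.075 mcg/mL·h
k_e = ln2 / t½ = 0.693147 / 1.75 = 0.3961 h^-1
Extrapolated tail: C_last / k_e = 7.87 / 0.3961 = 19.869
AUC_0→∞ = 126.075 + 19.869 = 145.944 mcg/mL·h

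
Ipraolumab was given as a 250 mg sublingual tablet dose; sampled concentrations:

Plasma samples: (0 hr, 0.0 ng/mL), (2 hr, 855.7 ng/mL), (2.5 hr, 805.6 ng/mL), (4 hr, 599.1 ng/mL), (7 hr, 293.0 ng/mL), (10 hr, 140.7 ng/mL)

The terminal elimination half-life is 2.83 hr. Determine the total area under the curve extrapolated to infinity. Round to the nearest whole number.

Trapezoidal AUC_0→10:
  [0→2]: (0.0+855.7)/2 × 2 = 855.7
  [2→2.5]: (855.7+805.6)/2 × 0.5 = 415.325
  [2.5→4]: (805.6+599.1)/2 × 1.5 = 1053.525
  [4→7]: (599.1+293.0)/2 × 3 = 1338.15
  [7→10]: (293.0+140.7)/2 × 3 = 650.55
  Sum = 4313.25 ng/mL·hr
k_e = ln2 / t½ = 0.693147 / 2.83 = 0.2449 hr^-1
Extrapolated tail: C_last / k_e = 140.7 / 0.2449 = 574.520
AUC_0→∞ = 4313.25 + 574.520 = 4887.77 ng/mL·hr

AUC = 4888 ng/mL·hr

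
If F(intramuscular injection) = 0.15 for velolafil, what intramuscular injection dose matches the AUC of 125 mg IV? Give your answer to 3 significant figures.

For equal systemic exposure: F × D_ev = D_iv
D_ev = D_iv / F = 125 / 0.15 = 833.333 mg

D_intramuscular = 833 mg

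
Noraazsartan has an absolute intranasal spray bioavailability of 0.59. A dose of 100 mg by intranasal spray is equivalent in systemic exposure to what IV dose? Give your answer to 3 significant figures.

Systemic exposure from an extravascular dose = F × D_ev, so the equivalent IV dose is F × D_ev.
D_iv = F × D_ev = 0.59 × 100 = 59 mg

D_iv = 59.0 mg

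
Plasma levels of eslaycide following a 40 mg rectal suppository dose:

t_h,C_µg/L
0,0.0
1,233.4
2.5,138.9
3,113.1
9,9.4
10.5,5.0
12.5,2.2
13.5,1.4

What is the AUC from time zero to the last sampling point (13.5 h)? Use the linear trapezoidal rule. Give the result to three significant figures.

AUC = 846 µg/L·h

Trapezoidal AUC_0→13.5:
  [0→1]: (0.0+233.4)/2 × 1 = 116.7
  [1→2.5]: (233.4+138.9)/2 × 1.5 = 279.225
  [2.5→3]: (138.9+113.1)/2 × 0.5 = 63.0
  [3→9]: (113.1+9.4)/2 × 6 = 367.5
  [9→10.5]: (9.4+5.0)/2 × 1.5 = 10.8
  [10.5→12.5]: (5.0+2.2)/2 × 2 = 7.2
  [12.5→13.5]: (2.2+1.4)/2 × 1 = 1.8
  Sum = 846.225 µg/L·h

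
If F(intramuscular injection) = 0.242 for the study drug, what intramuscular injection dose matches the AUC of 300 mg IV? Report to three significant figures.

For equal systemic exposure: F × D_ev = D_iv
D_ev = D_iv / F = 300 / 0.242 = 1239.67 mg

D_intramuscular = 1240 mg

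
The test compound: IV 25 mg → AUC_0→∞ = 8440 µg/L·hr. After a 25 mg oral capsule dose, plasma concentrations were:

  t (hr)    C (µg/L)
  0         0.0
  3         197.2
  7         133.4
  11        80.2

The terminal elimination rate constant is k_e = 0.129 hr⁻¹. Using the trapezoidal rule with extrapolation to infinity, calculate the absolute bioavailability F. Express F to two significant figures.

F = 0.24

Trapezoidal AUC_0→11 (oral capsule):
  [0→3]: (0.0+197.2)/2 × 3 = 295.8
  [3→7]: (197.2+133.4)/2 × 4 = 661.2
  [7→11]: (133.4+80.2)/2 × 4 = 427.2
  Sum = 1384.2 µg/L·hr
Tail: C_last/k_e = 80.2/0.129 = 621.705
AUC_0→∞ (oral capsule) = 1384.2 + 621.705 = 2005.905 µg/L·hr
F = (AUC_ev/D_ev)/(AUC_iv/D_iv) = (2005.905/25)/(8440/25) = 80.2362/337.6 = 0.2377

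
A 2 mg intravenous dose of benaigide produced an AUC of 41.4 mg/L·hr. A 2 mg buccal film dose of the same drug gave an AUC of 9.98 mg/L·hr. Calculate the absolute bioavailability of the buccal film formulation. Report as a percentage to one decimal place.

F = 24.1%

F = (AUC_ev / D_ev) / (AUC_iv / D_iv)
  = (9.98/2) / (41.4/2)
  = 4.99 / 20.7 = 0.2411
  = 24.11%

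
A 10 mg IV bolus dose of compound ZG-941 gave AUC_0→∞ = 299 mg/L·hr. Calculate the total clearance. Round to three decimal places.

CL = Dose_iv / AUC_0→∞
   = 10 / 299 = 0.0334448 L/hr

CL = 0.033 L/hr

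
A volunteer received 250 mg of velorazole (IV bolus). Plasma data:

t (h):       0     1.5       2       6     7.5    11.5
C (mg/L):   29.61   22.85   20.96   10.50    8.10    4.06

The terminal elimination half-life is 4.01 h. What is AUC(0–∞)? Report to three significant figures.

Trapezoidal AUC_0→11.5:
  [0→1.5]: (29.61+22.85)/2 × 1.5 = 39.345
  [1.5→2]: (22.85+20.96)/2 × 0.5 = 10.9525
  [2→6]: (20.96+10.50)/2 × 4 = 62.92
  [6→7.5]: (10.50+8.10)/2 × 1.5 = 13.95
  [7.5→11.5]: (8.10+4.06)/2 × 4 = 24.32
  Sum = 151.4875 mg/L·h
k_e = ln2 / t½ = 0.693147 / 4.01 = 0.1729 h^-1
Extrapolated tail: C_last / k_e = 4.06 / 0.1729 = 23.482
AUC_0→∞ = 151.4875 + 23.482 = 174.9695 mg/L·h

AUC = 175 mg/L·h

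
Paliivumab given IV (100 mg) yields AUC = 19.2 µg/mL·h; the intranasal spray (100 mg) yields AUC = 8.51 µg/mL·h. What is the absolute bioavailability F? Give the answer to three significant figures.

F = (AUC_ev / D_ev) / (AUC_iv / D_iv)
  = (8.51/100) / (19.2/100)
  = 0.0851 / 0.192 = 0.4432

F = 0.443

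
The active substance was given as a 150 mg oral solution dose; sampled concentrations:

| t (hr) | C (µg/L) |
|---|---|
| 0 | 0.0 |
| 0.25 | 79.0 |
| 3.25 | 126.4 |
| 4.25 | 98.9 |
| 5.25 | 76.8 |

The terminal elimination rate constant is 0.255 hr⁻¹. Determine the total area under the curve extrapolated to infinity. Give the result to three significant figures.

Trapezoidal AUC_0→5.25:
  [0→0.25]: (0.0+79.0)/2 × 0.25 = 9.875
  [0.25→3.25]: (79.0+126.4)/2 × 3 = 308.1
  [3.25→4.25]: (126.4+98.9)/2 × 1 = 112.65
  [4.25→5.25]: (98.9+76.8)/2 × 1 = 87.85
  Sum = 518.475 µg/L·hr
Extrapolated tail: C_last / k_e = 76.8 / 0.255 = 301.176
AUC_0→∞ = 518.475 + 301.176 = 819.651 µg/L·hr

AUC = 820 µg/L·hr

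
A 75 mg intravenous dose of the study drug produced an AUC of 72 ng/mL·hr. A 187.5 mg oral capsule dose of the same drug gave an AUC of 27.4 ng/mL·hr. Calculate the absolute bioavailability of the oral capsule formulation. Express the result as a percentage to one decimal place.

F = 15.2%

F = (AUC_ev / D_ev) / (AUC_iv / D_iv)
  = (27.4/187.5) / (72/75)
  = 0.146133 / 0.96 = 0.1522
  = 15.22%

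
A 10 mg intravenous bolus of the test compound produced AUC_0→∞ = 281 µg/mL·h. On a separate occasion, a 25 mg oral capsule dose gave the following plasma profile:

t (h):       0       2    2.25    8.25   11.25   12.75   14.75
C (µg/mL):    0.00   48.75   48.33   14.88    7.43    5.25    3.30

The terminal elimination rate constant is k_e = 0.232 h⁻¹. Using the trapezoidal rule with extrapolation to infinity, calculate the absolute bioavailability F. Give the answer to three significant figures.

F = 0.450

Trapezoidal AUC_0→14.75 (oral capsule):
  [0→2]: (0.00+48.75)/2 × 2 = 48.75
  [2→2.25]: (48.75+48.33)/2 × 0.25 = 12.135
  [2.25→8.25]: (48.33+14.88)/2 × 6 = 189.63
  [8.25→11.25]: (14.88+7.43)/2 × 3 = 33.465
  [11.25→12.75]: (7.43+5.25)/2 × 1.5 = 9.51
  [12.75→14.75]: (5.25+3.30)/2 × 2 = 8.55
  Sum = 302.04 µg/mL·h
Tail: C_last/k_e = 3.30/0.232 = 14.224
AUC_0→∞ (oral capsule) = 302.04 + 14.224 = 316.264 µg/mL·h
F = (AUC_ev/D_ev)/(AUC_iv/D_iv) = (316.264/25)/(281/10) = 12.65056/28.1 = 0.4502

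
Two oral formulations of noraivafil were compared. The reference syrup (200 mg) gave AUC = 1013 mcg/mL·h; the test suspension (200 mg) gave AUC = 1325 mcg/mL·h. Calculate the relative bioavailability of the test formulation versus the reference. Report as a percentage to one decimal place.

F_rel = (AUC_test/D_test) / (AUC_ref/D_ref)
      = (1325/200) / (1013/200)
      = 6.625 / 5.065 = 1.3080 = 130.80%

F_rel = 130.8%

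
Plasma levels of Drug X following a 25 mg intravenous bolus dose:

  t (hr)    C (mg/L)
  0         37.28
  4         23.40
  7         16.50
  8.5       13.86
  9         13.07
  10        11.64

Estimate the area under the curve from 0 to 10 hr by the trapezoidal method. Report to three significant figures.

AUC = 223 mg/L·hr

Trapezoidal AUC_0→10:
  [0→4]: (37.28+23.40)/2 × 4 = 121.36
  [4→7]: (23.40+16.50)/2 × 3 = 59.85
  [7→8.5]: (16.50+13.86)/2 × 1.5 = 22.77
  [8.5→9]: (13.86+13.07)/2 × 0.5 = 6.7325
  [9→10]: (13.07+11.64)/2 × 1 = 12.355
  Sum = 223.0675 mg/L·hr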